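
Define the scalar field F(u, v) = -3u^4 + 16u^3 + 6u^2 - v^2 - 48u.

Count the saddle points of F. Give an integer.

1

F separates as a function of u plus a function of v, so ∇F=0 decouples.
∂F/∂u = -12(u - 4)(u - 1)(u + 1) = 0 at u ∈ {-1, 1, 4}; ∂F/∂v = -2v = 0 at v ∈ {0}.
The Hessian is diagonal: diag(F_uu, F_vv). Second derivatives: F_uu(-1)=-120, F_uu(1)=72, F_uu(4)=-180; F_vv(0)=-2.
Saddle points occur where the two diagonal entries have opposite signs: (1, 0). Count: 1.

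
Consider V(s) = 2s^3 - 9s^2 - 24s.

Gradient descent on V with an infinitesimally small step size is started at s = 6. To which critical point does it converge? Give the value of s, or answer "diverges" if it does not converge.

V'(s) = 6(s - 4)(s + 1), so V'(6) = 84.
Gradient descent moves in the -V' direction, i.e. s is decreasing.
The nearest critical point in that direction is s = 4, where V'' = 30 > 0 (a local minimum). The iterate converges there.

4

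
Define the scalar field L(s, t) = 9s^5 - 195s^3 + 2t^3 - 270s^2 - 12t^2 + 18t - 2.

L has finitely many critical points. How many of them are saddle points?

4

L separates as a function of s plus a function of t, so ∇L=0 decouples.
∂L/∂s = 45s(s - 4)(s + 1)(s + 3) = 0 at s ∈ {-3, -1, 0, 4}; ∂L/∂t = 6(t - 3)(t - 1) = 0 at t ∈ {1, 3}.
The Hessian is diagonal: diag(L_ss, L_tt). Second derivatives: L_ss(-3)=-1890, L_ss(-1)=450, L_ss(0)=-540, L_ss(4)=6300; L_tt(1)=-12, L_tt(3)=12.
Saddle points occur where the two diagonal entries have opposite signs: (-3, 3), (-1, 1), (0, 3), (4, 1). Count: 4.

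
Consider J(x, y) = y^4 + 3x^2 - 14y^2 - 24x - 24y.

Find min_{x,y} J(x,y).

J(x,y) separates as P(x) + Q(y), so its minimum is min P + min Q.
P'(x) = 6x - 24 vanishes at x ∈ {4}; Q'(y) = 4(y - 3)(y + 1)(y + 2) vanishes at y ∈ {-2, -1, 3}.
Local minima of P (where P''>0): P(4)=-48. Local minima of Q: Q(-2)=8, Q(3)=-117.
So the global minimum of J is P(4) + Q(3) = -48 − 117 = -165, attained at (4, 3).

-165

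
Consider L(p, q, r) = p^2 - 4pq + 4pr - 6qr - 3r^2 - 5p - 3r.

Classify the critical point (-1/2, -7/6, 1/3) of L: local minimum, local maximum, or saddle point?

saddle point

The Hessian is constant: H = [[2, -4, 4], [-4, 0, -6], [4, -6, -6]].
Leading principal minors: Δ₁ = 2, Δ₂ = -16, Δ₃ = 216.
The minors fit neither the all-positive nor the alternating-sign pattern, so H is indefinite: a saddle point.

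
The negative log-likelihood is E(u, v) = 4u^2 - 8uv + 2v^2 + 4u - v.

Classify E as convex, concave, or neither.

neither

E is quadratic, so its Hessian is the constant matrix H = [[8, -8], [-8, 4]].
det(H) = -32, tr(H) = 12.
det(H) < 0, so H is indefinite: neither convex nor concave.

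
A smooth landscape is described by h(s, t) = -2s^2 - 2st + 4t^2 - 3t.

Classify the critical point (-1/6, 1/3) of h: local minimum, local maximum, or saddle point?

saddle point

The Hessian of h is constant: H = [[-4, -2], [-2, 8]].
det(H) = (-4)·8 − (-2)² = -36.
Since det(H) < 0, H is indefinite and the critical point is a saddle point.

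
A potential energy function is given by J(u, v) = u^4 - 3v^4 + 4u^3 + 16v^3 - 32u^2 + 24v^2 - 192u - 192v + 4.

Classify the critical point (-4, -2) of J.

saddle point

The mixed partial ∂²J/∂u∂v is 0, so the Hessian at any point is diag(J_uu, J_vv) = diag(4(3u^2 + 6u - 16), 12(-3v^2 + 8v + 4)).
At (-4, -2): H = diag(32, -288).
The eigenvalues have opposite signs, so H is indefinite: a saddle point.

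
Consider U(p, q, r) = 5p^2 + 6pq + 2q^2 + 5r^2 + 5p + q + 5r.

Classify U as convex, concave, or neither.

convex

U is quadratic, so its Hessian is the constant matrix H = [[10, 6, 0], [6, 4, 0], [0, 0, 10]].
Leading principal minors: 10, 4, 40.
All positive ⇒ H ≻ 0 ⇒ convex.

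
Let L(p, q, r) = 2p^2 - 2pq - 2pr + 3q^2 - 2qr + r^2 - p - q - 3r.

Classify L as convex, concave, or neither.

neither

L is quadratic, so its Hessian is the constant matrix H = [[4, -2, -2], [-2, 6, -2], [-2, -2, 2]].
Leading principal minors: 4, 20, -16.
Neither pattern holds ⇒ H is indefinite ⇒ neither convex nor concave.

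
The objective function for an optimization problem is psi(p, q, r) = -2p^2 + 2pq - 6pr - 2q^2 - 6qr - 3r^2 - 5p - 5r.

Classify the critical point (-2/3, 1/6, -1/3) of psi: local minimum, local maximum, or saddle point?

saddle point

The Hessian is constant: H = [[-4, 2, -6], [2, -4, -6], [-6, -6, -6]].
Leading principal minors: Δ₁ = -4, Δ₂ = 12, Δ₃ = 360.
The minors fit neither the all-positive nor the alternating-sign pattern, so H is indefinite: a saddle point.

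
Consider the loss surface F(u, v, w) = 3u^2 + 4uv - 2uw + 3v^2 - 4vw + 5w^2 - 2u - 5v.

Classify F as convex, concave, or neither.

F is quadratic, so its Hessian is the constant matrix H = [[6, 4, -2], [4, 6, -4], [-2, -4, 10]].
Leading principal minors: 6, 20, 144.
All positive ⇒ H ≻ 0 ⇒ convex.

convex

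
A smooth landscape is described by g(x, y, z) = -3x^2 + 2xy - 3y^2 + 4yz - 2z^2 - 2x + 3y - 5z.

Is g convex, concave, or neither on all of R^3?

concave

g is quadratic, so its Hessian is the constant matrix H = [[-6, 2, 0], [2, -6, 4], [0, 4, -4]].
Leading principal minors: -6, 32, -32.
Signs alternate −, +, − ⇒ H ≺ 0 ⇒ concave.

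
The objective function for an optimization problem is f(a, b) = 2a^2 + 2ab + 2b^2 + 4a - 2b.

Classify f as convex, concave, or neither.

f is quadratic, so its Hessian is the constant matrix H = [[4, 2], [2, 4]].
det(H) = 12, tr(H) = 8.
det(H) > 0 and tr(H) > 0, so H is positive definite everywhere: convex.

convex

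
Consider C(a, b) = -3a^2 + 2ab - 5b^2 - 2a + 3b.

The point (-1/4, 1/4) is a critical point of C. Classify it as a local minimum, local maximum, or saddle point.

local maximum

The Hessian of C is constant: H = [[-6, 2], [2, -10]].
det(H) = (-6)·(-10) − 2² = 56.
det(H) > 0 and tr(H) = -16 < 0, so H is negative definite and the point is a local maximum.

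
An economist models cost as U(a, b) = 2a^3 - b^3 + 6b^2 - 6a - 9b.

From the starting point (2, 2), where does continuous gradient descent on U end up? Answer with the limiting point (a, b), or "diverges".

U is separable, so gradient descent decouples: a follows -∂U/∂a, b follows -∂U/∂b.
∂U/∂a = 6(a - 1)(a + 1); at a=2 this is 18, so a decreases.
∂U/∂b = -3(b - 3)(b - 1); at b=2 this is 3, so b decreases.
a converges to its nearest critical value 1 (a local min of the a-part); b converges to 1. The iterate converges to (1, 1).

(1, 1)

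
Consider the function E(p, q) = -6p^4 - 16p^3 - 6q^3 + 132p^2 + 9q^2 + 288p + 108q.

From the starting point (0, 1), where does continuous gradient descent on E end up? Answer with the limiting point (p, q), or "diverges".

E is separable, so gradient descent decouples: p follows -∂E/∂p, q follows -∂E/∂q.
∂E/∂p = -24(p - 3)(p + 1)(p + 4); at p=0 this is 288, so p decreases.
∂E/∂q = -18(q - 3)(q + 2); at q=1 this is 108, so q decreases.
p converges to its nearest critical value -1 (a local min of the p-part); q converges to -2. The iterate converges to (-1, -2).

(-1, -2)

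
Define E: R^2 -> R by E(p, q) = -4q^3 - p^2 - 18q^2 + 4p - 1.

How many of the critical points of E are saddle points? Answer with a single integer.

E separates as a function of p plus a function of q, so ∇E=0 decouples.
∂E/∂p = -2(p - 2) = 0 at p ∈ {2}; ∂E/∂q = -12q(q + 3) = 0 at q ∈ {-3, 0}.
The Hessian is diagonal: diag(E_pp, E_qq). Second derivatives: E_pp(2)=-2; E_qq(-3)=36, E_qq(0)=-36.
Saddle points occur where the two diagonal entries have opposite signs: (2, -3). Count: 1.

1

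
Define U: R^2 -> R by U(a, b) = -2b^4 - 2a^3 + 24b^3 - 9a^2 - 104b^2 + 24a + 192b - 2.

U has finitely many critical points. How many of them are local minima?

U separates as a function of a plus a function of b, so ∇U=0 decouples.
∂U/∂a = -6(a - 1)(a + 4) = 0 at a ∈ {-4, 1}; ∂U/∂b = -8(b - 4)(b - 3)(b - 2) = 0 at b ∈ {2, 3, 4}.
The Hessian is diagonal: diag(U_aa, U_bb). Second derivatives: U_aa(-4)=30, U_aa(1)=-30; U_bb(2)=-16, U_bb(3)=8, U_bb(4)=-16.
Local minima occur where both diagonal entries positive: (-4, 3). Count: 1.

1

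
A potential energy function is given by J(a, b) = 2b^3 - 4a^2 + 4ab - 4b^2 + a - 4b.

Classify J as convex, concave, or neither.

neither

The term 2b^3 is cubic, so the Hessian is not constant.
∂²J/∂b² = 12b - 8, which takes both signs as b varies (negative for sufficiently negative b). A diagonal entry of the Hessian changing sign means the Hessian is neither positive- nor negative-semidefinite on all of R^2.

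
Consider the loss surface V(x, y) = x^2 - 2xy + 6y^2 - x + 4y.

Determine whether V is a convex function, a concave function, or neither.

convex

V is quadratic, so its Hessian is the constant matrix H = [[2, -2], [-2, 12]].
det(H) = 20, tr(H) = 14.
det(H) > 0 and tr(H) > 0, so H is positive definite everywhere: convex.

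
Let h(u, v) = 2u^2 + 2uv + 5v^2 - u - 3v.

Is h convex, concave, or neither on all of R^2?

convex

h is quadratic, so its Hessian is the constant matrix H = [[4, 2], [2, 10]].
det(H) = 36, tr(H) = 14.
det(H) > 0 and tr(H) > 0, so H is positive definite everywhere: convex.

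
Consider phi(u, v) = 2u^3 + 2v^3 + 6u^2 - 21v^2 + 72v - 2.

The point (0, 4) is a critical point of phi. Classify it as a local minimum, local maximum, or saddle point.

The mixed partial ∂²phi/∂u∂v is 0, so the Hessian at any point is diag(phi_uu, phi_vv) = diag(12(u + 1), 6(2v - 7)).
At (0, 4): H = diag(12, 6).
Both eigenvalues are positive, so H is positive definite: a local minimum.

local minimum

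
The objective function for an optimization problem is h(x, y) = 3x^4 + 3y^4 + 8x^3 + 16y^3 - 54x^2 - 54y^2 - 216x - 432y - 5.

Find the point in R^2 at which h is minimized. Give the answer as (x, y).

h(x,y) separates as P(x) + Q(y) − 5, so its minimum is min P + min Q − 5.
P'(x) = 12(x - 3)(x + 2)(x + 3) vanishes at x ∈ {-3, -2, 3}; Q'(y) = 12(y - 3)(y + 3)(y + 4) vanishes at y ∈ {-4, -3, 3}.
Local minima of P (where P''>0): P(-3)=189, P(3)=-675. Local minima of Q: Q(-4)=608, Q(3)=-1107.
So the global minimum of h is P(3) + Q(3) − 5 = -675 − 1107 − 5 = -1787, attained at (3, 3).

(3, 3)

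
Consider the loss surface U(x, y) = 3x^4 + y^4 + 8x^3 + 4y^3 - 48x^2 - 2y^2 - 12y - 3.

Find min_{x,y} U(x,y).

-524

U(x,y) separates as P(x) + Q(y) − 3, so its minimum is min P + min Q − 3.
P'(x) = 12x(x - 2)(x + 4) vanishes at x ∈ {-4, 0, 2}; Q'(y) = 4(y - 1)(y + 1)(y + 3) vanishes at y ∈ {-3, -1, 1}.
Local minima of P (where P''>0): P(-4)=-512, P(2)=-80. Local minima of Q: Q(-3)=-9, Q(1)=-9.
So the global minimum of U is P(-4) + Q(-3) − 3 = -512 − 9 − 3 = -524, attained at (-4, -3).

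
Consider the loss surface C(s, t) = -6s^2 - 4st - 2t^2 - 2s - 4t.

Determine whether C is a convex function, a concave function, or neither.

concave

C is quadratic, so its Hessian is the constant matrix H = [[-12, -4], [-4, -4]].
det(H) = 32, tr(H) = -16.
det(H) > 0 and tr(H) < 0, so H is negative definite everywhere: concave.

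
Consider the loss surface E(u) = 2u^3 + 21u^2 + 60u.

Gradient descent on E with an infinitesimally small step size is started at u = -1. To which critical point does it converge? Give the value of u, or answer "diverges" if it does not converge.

E'(u) = 6(u + 2)(u + 5), so E'(-1) = 24.
Gradient descent moves in the -E' direction, i.e. u is decreasing.
The nearest critical point in that direction is u = -2, where E'' = 18 > 0 (a local minimum). The iterate converges there.

-2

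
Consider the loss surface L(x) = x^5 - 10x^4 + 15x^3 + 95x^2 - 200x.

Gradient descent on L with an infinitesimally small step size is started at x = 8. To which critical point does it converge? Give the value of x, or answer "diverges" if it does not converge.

L'(x) = 5(x - 5)(x - 4)(x - 1)(x + 2), so L'(8) = 4200.
Gradient descent moves in the -L' direction, i.e. x is decreasing.
The nearest critical point in that direction is x = 5, where L'' = 140 > 0 (a local minimum). The iterate converges there.

5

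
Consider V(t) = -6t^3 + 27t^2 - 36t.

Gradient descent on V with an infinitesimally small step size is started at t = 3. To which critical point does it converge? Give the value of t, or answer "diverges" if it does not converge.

diverges

V'(t) = -18(t - 2)(t - 1), so V'(3) = -36.
Gradient descent moves in the -V' direction, i.e. t is increasing.
There is no critical point above t=3, and V' keeps the same sign, so the iterate runs off to +∞.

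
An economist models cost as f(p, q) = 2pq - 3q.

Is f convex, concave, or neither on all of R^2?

neither

f is quadratic, so its Hessian is the constant matrix H = [[0, 2], [2, 0]].
det(H) = -4, tr(H) = 0.
det(H) < 0, so H is indefinite: neither convex nor concave.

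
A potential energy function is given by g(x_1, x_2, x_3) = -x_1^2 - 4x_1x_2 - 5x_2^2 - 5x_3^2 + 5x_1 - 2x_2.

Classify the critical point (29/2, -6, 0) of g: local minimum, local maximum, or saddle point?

local maximum

The Hessian is constant: H = [[-2, -4, 0], [-4, -10, 0], [0, 0, -10]].
Leading principal minors: Δ₁ = -2, Δ₂ = 4, Δ₃ = -40.
The minors alternate sign starting negative (−, +, −), so H is negative definite: a local maximum.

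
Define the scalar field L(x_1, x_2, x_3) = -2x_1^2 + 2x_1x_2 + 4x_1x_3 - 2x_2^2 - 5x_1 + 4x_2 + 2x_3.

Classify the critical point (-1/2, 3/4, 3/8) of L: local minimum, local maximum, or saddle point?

saddle point

The Hessian is constant: H = [[-4, 2, 4], [2, -4, 0], [4, 0, 0]].
Leading principal minors: Δ₁ = -4, Δ₂ = 12, Δ₃ = 64.
The minors fit neither the all-positive nor the alternating-sign pattern, so H is indefinite: a saddle point.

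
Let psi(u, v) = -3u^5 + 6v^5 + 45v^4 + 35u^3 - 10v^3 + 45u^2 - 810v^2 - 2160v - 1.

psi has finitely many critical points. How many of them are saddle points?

psi separates as a function of u plus a function of v, so ∇psi=0 decouples.
∂psi/∂u = -15u(u - 3)(u + 1)(u + 2) = 0 at u ∈ {-2, -1, 0, 3}; ∂psi/∂v = 30(v - 3)(v + 2)(v + 3)(v + 4) = 0 at v ∈ {-4, -3, -2, 3}.
The Hessian is diagonal: diag(psi_uu, psi_vv). Second derivatives: psi_uu(-2)=150, psi_uu(-1)=-60, psi_uu(0)=90, psi_uu(3)=-900; psi_vv(-4)=-420, psi_vv(-3)=180, psi_vv(-2)=-300, psi_vv(3)=6300.
Saddle points occur where the two diagonal entries have opposite signs: (-2, -4), (-2, -2), (-1, -3), (-1, 3), (0, -4), (0, -2), (3, -3), (3, 3). Count: 8.

8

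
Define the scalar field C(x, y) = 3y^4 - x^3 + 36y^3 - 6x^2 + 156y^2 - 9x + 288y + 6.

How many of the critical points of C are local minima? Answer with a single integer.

2

C separates as a function of x plus a function of y, so ∇C=0 decouples.
∂C/∂x = -3(x + 1)(x + 3) = 0 at x ∈ {-3, -1}; ∂C/∂y = 12(y + 2)(y + 3)(y + 4) = 0 at y ∈ {-4, -3, -2}.
The Hessian is diagonal: diag(C_xx, C_yy). Second derivatives: C_xx(-3)=6, C_xx(-1)=-6; C_yy(-4)=24, C_yy(-3)=-12, C_yy(-2)=24.
Local minima occur where both diagonal entries positive: (-3, -4), (-3, -2). Count: 2.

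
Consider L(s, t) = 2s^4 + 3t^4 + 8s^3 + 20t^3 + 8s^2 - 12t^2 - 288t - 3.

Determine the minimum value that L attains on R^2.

-419

L(s,t) separates as P(s) + Q(t) − 3, so its minimum is min P + min Q − 3.
P'(s) = 8s(s + 1)(s + 2) vanishes at s ∈ {-2, -1, 0}; Q'(t) = 12(t - 2)(t + 3)(t + 4) vanishes at t ∈ {-4, -3, 2}.
Local minima of P (where P''>0): P(-2)=0, P(0)=0. Local minima of Q: Q(-4)=448, Q(2)=-416.
So the global minimum of L is P(-2) + Q(2) − 3 = 0 − 416 − 3 = -419, attained at (-2, 2).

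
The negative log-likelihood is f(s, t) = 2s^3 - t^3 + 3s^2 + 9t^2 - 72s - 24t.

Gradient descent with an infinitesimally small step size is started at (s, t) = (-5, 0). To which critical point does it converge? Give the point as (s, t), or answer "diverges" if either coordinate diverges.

f is separable, so gradient descent decouples: s follows -∂f/∂s, t follows -∂f/∂t.
∂f/∂s = 6(s - 3)(s + 4); at s=-5 this is 48, so s decreases.
∂f/∂t = -3(t - 4)(t - 2); at t=0 this is -24, so t increases.
The s-coordinate has no critical point in that direction and runs off to infinity.

diverges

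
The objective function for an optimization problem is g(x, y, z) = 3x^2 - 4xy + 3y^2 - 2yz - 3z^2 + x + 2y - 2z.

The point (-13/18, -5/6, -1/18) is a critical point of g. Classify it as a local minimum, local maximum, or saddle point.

The Hessian is constant: H = [[6, -4, 0], [-4, 6, -2], [0, -2, -6]].
Leading principal minors: Δ₁ = 6, Δ₂ = 20, Δ₃ = -144.
The minors fit neither the all-positive nor the alternating-sign pattern, so H is indefinite: a saddle point.

saddle point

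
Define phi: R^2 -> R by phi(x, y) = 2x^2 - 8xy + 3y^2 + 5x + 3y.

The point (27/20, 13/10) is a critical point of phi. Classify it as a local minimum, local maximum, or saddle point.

saddle point

The Hessian of phi is constant: H = [[4, -8], [-8, 6]].
det(H) = 4·6 − (-8)² = -40.
Since det(H) < 0, H is indefinite and the critical point is a saddle point.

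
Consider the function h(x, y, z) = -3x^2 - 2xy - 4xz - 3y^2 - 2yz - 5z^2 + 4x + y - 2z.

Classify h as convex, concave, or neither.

concave

h is quadratic, so its Hessian is the constant matrix H = [[-6, -2, -4], [-2, -6, -2], [-4, -2, -10]].
Leading principal minors: -6, 32, -232.
Signs alternate −, +, − ⇒ H ≺ 0 ⇒ concave.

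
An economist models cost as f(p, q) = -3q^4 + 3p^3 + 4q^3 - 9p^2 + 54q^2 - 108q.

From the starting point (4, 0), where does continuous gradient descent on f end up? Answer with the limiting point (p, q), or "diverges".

f is separable, so gradient descent decouples: p follows -∂f/∂p, q follows -∂f/∂q.
∂f/∂p = 9p(p - 2); at p=4 this is 72, so p decreases.
∂f/∂q = -12(q - 3)(q - 1)(q + 3); at q=0 this is -108, so q increases.
p converges to its nearest critical value 2 (a local min of the p-part); q converges to 1. The iterate converges to (2, 1).

(2, 1)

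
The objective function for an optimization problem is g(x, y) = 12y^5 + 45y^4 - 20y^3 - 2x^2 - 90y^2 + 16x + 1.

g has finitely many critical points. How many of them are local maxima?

2

g separates as a function of x plus a function of y, so ∇g=0 decouples.
∂g/∂x = -4(x - 4) = 0 at x ∈ {4}; ∂g/∂y = 60y(y - 1)(y + 1)(y + 3) = 0 at y ∈ {-3, -1, 0, 1}.
The Hessian is diagonal: diag(g_xx, g_yy). Second derivatives: g_xx(4)=-4; g_yy(-3)=-1440, g_yy(-1)=240, g_yy(0)=-180, g_yy(1)=480.
Local maxima occur where both diagonal entries negative: (4, -3), (4, 0). Count: 2.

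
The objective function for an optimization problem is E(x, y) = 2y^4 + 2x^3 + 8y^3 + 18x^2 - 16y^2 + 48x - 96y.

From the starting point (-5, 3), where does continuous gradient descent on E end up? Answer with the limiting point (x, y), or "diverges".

E is separable, so gradient descent decouples: x follows -∂E/∂x, y follows -∂E/∂y.
∂E/∂x = 6(x + 2)(x + 4); at x=-5 this is 18, so x decreases.
∂E/∂y = 8(y - 2)(y + 2)(y + 3); at y=3 this is 240, so y decreases.
The x-coordinate has no critical point in that direction and runs off to infinity.

diverges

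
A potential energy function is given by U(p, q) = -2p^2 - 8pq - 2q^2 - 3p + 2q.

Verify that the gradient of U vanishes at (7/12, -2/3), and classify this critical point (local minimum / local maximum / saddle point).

∇U = (-4p - 8q - 3, -8p - 4q + 2); substituting (7/12, -2/3) gives ∇U = (0, 0), so (7/12, -2/3) is indeed a critical point.
The Hessian of U is constant: H = [[-4, -8], [-8, -4]].
det(H) = (-4)·(-4) − (-8)² = -48.
Since det(H) < 0, H is indefinite and the critical point is a saddle point.

saddle point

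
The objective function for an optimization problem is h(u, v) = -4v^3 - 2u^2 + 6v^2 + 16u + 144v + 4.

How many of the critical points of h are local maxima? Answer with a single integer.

h separates as a function of u plus a function of v, so ∇h=0 decouples.
∂h/∂u = -4(u - 4) = 0 at u ∈ {4}; ∂h/∂v = -12(v - 4)(v + 3) = 0 at v ∈ {-3, 4}.
The Hessian is diagonal: diag(h_uu, h_vv). Second derivatives: h_uu(4)=-4; h_vv(-3)=84, h_vv(4)=-84.
Local maxima occur where both diagonal entries negative: (4, 4). Count: 1.

1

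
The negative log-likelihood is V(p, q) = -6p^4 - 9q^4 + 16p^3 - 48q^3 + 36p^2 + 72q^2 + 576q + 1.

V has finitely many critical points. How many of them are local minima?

V separates as a function of p plus a function of q, so ∇V=0 decouples.
∂V/∂p = -24p(p - 3)(p + 1) = 0 at p ∈ {-1, 0, 3}; ∂V/∂q = -36(q - 2)(q + 2)(q + 4) = 0 at q ∈ {-4, -2, 2}.
The Hessian is diagonal: diag(V_pp, V_qq). Second derivatives: V_pp(-1)=-96, V_pp(0)=72, V_pp(3)=-288; V_qq(-4)=-432, V_qq(-2)=288, V_qq(2)=-864.
Local minima occur where both diagonal entries positive: (0, -2). Count: 1.

1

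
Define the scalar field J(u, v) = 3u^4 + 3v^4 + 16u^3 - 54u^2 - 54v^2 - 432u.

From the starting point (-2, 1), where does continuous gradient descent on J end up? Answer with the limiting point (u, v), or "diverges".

J is separable, so gradient descent decouples: u follows -∂J/∂u, v follows -∂J/∂v.
∂J/∂u = 12(u - 3)(u + 3)(u + 4); at u=-2 this is -120, so u increases.
∂J/∂v = 12v(v - 3)(v + 3); at v=1 this is -96, so v increases.
u converges to its nearest critical value 3 (a local min of the u-part); v converges to 3. The iterate converges to (3, 3).

(3, 3)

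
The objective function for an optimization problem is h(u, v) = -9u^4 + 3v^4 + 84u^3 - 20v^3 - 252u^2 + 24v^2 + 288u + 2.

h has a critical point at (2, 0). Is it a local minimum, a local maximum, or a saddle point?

The mixed partial ∂²h/∂u∂v is 0, so the Hessian at any point is diag(h_uu, h_vv) = diag(36(-3u^2 + 14u - 14), 12(3v^2 - 10v + 4)).
At (2, 0): H = diag(72, 48).
Both eigenvalues are positive, so H is positive definite: a local minimum.

local minimum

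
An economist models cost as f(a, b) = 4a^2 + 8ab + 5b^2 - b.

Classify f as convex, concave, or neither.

f is quadratic, so its Hessian is the constant matrix H = [[8, 8], [8, 10]].
det(H) = 16, tr(H) = 18.
det(H) > 0 and tr(H) > 0, so H is positive definite everywhere: convex.

convex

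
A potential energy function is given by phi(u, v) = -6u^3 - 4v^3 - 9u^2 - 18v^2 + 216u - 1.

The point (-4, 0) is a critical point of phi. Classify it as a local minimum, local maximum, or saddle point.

saddle point

The mixed partial ∂²phi/∂u∂v is 0, so the Hessian at any point is diag(phi_uu, phi_vv) = diag(-18(2u + 1), -12(2v + 3)).
At (-4, 0): H = diag(126, -36).
The eigenvalues have opposite signs, so H is indefinite: a saddle point.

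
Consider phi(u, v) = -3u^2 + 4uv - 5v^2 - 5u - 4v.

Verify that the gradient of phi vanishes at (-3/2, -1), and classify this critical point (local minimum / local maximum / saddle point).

local maximum

∇phi = (-6u + 4v - 5, 4u - 10v - 4); substituting (-3/2, -1) gives ∇phi = (0, 0), so (-3/2, -1) is indeed a critical point.
The Hessian of phi is constant: H = [[-6, 4], [4, -10]].
det(H) = (-6)·(-10) − 4² = 44.
det(H) > 0 and tr(H) = -16 < 0, so H is negative definite and the point is a local maximum.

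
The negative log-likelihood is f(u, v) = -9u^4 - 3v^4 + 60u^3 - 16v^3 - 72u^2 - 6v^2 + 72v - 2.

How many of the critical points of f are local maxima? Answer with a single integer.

f separates as a function of u plus a function of v, so ∇f=0 decouples.
∂f/∂u = -36u(u - 4)(u - 1) = 0 at u ∈ {0, 1, 4}; ∂f/∂v = -12(v - 1)(v + 2)(v + 3) = 0 at v ∈ {-3, -2, 1}.
The Hessian is diagonal: diag(f_uu, f_vv). Second derivatives: f_uu(0)=-144, f_uu(1)=108, f_uu(4)=-432; f_vv(-3)=-48, f_vv(-2)=36, f_vv(1)=-144.
Local maxima occur where both diagonal entries negative: (0, -3), (0, 1), (4, -3), (4, 1). Count: 4.

4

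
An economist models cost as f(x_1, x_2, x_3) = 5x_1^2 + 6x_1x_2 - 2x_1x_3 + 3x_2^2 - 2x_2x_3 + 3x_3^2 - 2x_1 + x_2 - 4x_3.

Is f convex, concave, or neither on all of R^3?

convex

f is quadratic, so its Hessian is the constant matrix H = [[10, 6, -2], [6, 6, -2], [-2, -2, 6]].
Leading principal minors: 10, 24, 128.
All positive ⇒ H ≻ 0 ⇒ convex.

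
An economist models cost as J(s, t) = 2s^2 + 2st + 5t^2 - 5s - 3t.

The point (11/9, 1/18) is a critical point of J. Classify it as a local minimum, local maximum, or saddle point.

local minimum

The Hessian of J is constant: H = [[4, 2], [2, 10]].
det(H) = 4·10 − 2² = 36.
det(H) > 0 and tr(H) = 14 > 0, so H is positive definite and the point is a local minimum.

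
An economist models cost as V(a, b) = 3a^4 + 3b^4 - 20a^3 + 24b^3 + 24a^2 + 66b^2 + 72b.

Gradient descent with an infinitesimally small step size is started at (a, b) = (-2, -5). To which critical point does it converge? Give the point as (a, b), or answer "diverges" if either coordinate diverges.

V is separable, so gradient descent decouples: a follows -∂V/∂a, b follows -∂V/∂b.
∂V/∂a = 12a(a - 4)(a - 1); at a=-2 this is -432, so a increases.
∂V/∂b = 12(b + 1)(b + 2)(b + 3); at b=-5 this is -288, so b increases.
a converges to its nearest critical value 0 (a local min of the a-part); b converges to -3. The iterate converges to (0, -3).

(0, -3)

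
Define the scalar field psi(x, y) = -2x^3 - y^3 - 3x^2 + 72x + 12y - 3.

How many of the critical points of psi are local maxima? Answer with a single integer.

psi separates as a function of x plus a function of y, so ∇psi=0 decouples.
∂psi/∂x = -6(x - 3)(x + 4) = 0 at x ∈ {-4, 3}; ∂psi/∂y = -3(y - 2)(y + 2) = 0 at y ∈ {-2, 2}.
The Hessian is diagonal: diag(psi_xx, psi_yy). Second derivatives: psi_xx(-4)=42, psi_xx(3)=-42; psi_yy(-2)=12, psi_yy(2)=-12.
Local maxima occur where both diagonal entries negative: (3, 2). Count: 1.

1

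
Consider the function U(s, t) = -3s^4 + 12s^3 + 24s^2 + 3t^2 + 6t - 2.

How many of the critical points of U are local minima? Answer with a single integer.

U separates as a function of s plus a function of t, so ∇U=0 decouples.
∂U/∂s = -12s(s - 4)(s + 1) = 0 at s ∈ {-1, 0, 4}; ∂U/∂t = 6(t + 1) = 0 at t ∈ {-1}.
The Hessian is diagonal: diag(U_ss, U_tt). Second derivatives: U_ss(-1)=-60, U_ss(0)=48, U_ss(4)=-240; U_tt(-1)=6.
Local minima occur where both diagonal entries positive: (0, -1). Count: 1.

1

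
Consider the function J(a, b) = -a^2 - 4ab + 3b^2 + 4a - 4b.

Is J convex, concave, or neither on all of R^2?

J is quadratic, so its Hessian is the constant matrix H = [[-2, -4], [-4, 6]].
det(H) = -28, tr(H) = 4.
det(H) < 0, so H is indefinite: neither convex nor concave.

neither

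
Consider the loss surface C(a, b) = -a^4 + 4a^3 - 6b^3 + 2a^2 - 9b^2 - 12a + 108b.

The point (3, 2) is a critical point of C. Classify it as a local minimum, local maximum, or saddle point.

The mixed partial ∂²C/∂a∂b is 0, so the Hessian at any point is diag(C_aa, C_bb) = diag(4(-3a^2 + 6a + 1), -18(2b + 1)).
At (3, 2): H = diag(-32, -90).
Both eigenvalues are negative, so H is negative definite: a local maximum.

local maximum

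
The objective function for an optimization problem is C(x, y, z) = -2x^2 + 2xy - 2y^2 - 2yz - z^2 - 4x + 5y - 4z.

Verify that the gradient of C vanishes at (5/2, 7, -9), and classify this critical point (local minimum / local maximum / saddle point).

∇C = (-4x + 2y - 4, 2x - 4y - 2z + 5, -2y - 2z - 4); substituting (5/2, 7, -9) gives ∇C = (0, 0, 0), so (5/2, 7, -9) is indeed a critical point.
The Hessian is constant: H = [[-4, 2, 0], [2, -4, -2], [0, -2, -2]].
Leading principal minors: Δ₁ = -4, Δ₂ = 12, Δ₃ = -8.
The minors alternate sign starting negative (−, +, −), so H is negative definite: a local maximum.

local maximum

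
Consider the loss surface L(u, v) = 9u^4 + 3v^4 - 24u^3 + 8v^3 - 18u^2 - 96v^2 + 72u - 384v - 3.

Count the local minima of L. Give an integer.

L separates as a function of u plus a function of v, so ∇L=0 decouples.
∂L/∂u = 36(u - 2)(u - 1)(u + 1) = 0 at u ∈ {-1, 1, 2}; ∂L/∂v = 12(v - 4)(v + 2)(v + 4) = 0 at v ∈ {-4, -2, 4}.
The Hessian is diagonal: diag(L_uu, L_vv). Second derivatives: L_uu(-1)=216, L_uu(1)=-72, L_uu(2)=108; L_vv(-4)=192, L_vv(-2)=-144, L_vv(4)=576.
Local minima occur where both diagonal entries positive: (-1, -4), (-1, 4), (2, -4), (2, 4). Count: 4.

4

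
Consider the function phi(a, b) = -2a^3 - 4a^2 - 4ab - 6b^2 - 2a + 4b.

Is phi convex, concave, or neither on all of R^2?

neither

The term -2a^3 is cubic, so the Hessian is not constant.
∂²phi/∂a² = -12a - 8, which takes both signs as a varies (negative for sufficiently large a). A diagonal entry of the Hessian changing sign means the Hessian is neither positive- nor negative-semidefinite on all of R^2.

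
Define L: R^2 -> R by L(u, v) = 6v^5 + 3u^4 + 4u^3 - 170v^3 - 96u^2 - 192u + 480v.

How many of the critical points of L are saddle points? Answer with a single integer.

6

L separates as a function of u plus a function of v, so ∇L=0 decouples.
∂L/∂u = 12(u - 4)(u + 1)(u + 4) = 0 at u ∈ {-4, -1, 4}; ∂L/∂v = 30(v - 4)(v - 1)(v + 1)(v + 4) = 0 at v ∈ {-4, -1, 1, 4}.
The Hessian is diagonal: diag(L_uu, L_vv). Second derivatives: L_uu(-4)=288, L_uu(-1)=-180, L_uu(4)=480; L_vv(-4)=-3600, L_vv(-1)=900, L_vv(1)=-900, L_vv(4)=3600.
Saddle points occur where the two diagonal entries have opposite signs: (-4, -4), (-4, 1), (-1, -1), (-1, 4), (4, -4), (4, 1). Count: 6.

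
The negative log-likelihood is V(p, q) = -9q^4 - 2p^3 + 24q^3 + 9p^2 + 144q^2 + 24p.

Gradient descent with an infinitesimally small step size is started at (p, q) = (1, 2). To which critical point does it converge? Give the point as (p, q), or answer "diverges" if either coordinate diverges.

(-1, 0)

V is separable, so gradient descent decouples: p follows -∂V/∂p, q follows -∂V/∂q.
∂V/∂p = -6(p - 4)(p + 1); at p=1 this is 36, so p decreases.
∂V/∂q = -36q(q - 4)(q + 2); at q=2 this is 576, so q decreases.
p converges to its nearest critical value -1 (a local min of the p-part); q converges to 0. The iterate converges to (-1, 0).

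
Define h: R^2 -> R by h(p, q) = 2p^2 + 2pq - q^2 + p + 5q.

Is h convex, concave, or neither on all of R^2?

neither

h is quadratic, so its Hessian is the constant matrix H = [[4, 2], [2, -2]].
det(H) = -12, tr(H) = 2.
det(H) < 0, so H is indefinite: neither convex nor concave.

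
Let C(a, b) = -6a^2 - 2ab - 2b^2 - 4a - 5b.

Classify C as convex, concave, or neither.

C is quadratic, so its Hessian is the constant matrix H = [[-12, -2], [-2, -4]].
det(H) = 44, tr(H) = -16.
det(H) > 0 and tr(H) < 0, so H is negative definite everywhere: concave.

concave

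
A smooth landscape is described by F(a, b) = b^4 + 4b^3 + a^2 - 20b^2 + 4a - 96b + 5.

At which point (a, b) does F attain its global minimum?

(-2, 3)

F(a,b) separates as P(a) + Q(b) + 5, so its minimum is min P + min Q + 5.
P'(a) = 2a + 4 vanishes at a ∈ {-2}; Q'(b) = 4(b - 3)(b + 2)(b + 4) vanishes at b ∈ {-4, -2, 3}.
Local minima of P (where P''>0): P(-2)=-4. Local minima of Q: Q(-4)=64, Q(3)=-279.
So the global minimum of F is P(-2) + Q(3) + 5 = -4 − 279 + 5 = -278, attained at (-2, 3).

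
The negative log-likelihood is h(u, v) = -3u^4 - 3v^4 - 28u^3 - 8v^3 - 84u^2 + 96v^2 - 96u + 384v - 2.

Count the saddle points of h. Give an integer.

h separates as a function of u plus a function of v, so ∇h=0 decouples.
∂h/∂u = -12(u + 1)(u + 2)(u + 4) = 0 at u ∈ {-4, -2, -1}; ∂h/∂v = -12(v - 4)(v + 2)(v + 4) = 0 at v ∈ {-4, -2, 4}.
The Hessian is diagonal: diag(h_uu, h_vv). Second derivatives: h_uu(-4)=-72, h_uu(-2)=24, h_uu(-1)=-36; h_vv(-4)=-192, h_vv(-2)=144, h_vv(4)=-576.
Saddle points occur where the two diagonal entries have opposite signs: (-4, -2), (-2, -4), (-2, 4), (-1, -2). Count: 4.

4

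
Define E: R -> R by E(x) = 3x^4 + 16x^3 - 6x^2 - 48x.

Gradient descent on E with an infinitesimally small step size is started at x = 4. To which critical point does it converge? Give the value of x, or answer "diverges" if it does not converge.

1

E'(x) = 12(x - 1)(x + 1)(x + 4), so E'(4) = 1440.
Gradient descent moves in the -E' direction, i.e. x is decreasing.
The nearest critical point in that direction is x = 1, where E'' = 120 > 0 (a local minimum). The iterate converges there.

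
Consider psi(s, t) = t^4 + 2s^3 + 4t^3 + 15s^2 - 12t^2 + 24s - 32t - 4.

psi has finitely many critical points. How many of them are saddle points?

psi separates as a function of s plus a function of t, so ∇psi=0 decouples.
∂psi/∂s = 6(s + 1)(s + 4) = 0 at s ∈ {-4, -1}; ∂psi/∂t = 4(t - 2)(t + 1)(t + 4) = 0 at t ∈ {-4, -1, 2}.
The Hessian is diagonal: diag(psi_ss, psi_tt). Second derivatives: psi_ss(-4)=-18, psi_ss(-1)=18; psi_tt(-4)=72, psi_tt(-1)=-36, psi_tt(2)=72.
Saddle points occur where the two diagonal entries have opposite signs: (-4, -4), (-4, 2), (-1, -1). Count: 3.

3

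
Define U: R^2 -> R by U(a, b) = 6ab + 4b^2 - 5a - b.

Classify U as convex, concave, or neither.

U is quadratic, so its Hessian is the constant matrix H = [[0, 6], [6, 8]].
det(H) = -36, tr(H) = 8.
det(H) < 0, so H is indefinite: neither convex nor concave.

neither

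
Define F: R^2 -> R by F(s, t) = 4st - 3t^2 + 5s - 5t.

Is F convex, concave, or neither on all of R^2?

neither

F is quadratic, so its Hessian is the constant matrix H = [[0, 4], [4, -6]].
det(H) = -16, tr(H) = -6.
det(H) < 0, so H is indefinite: neither convex nor concave.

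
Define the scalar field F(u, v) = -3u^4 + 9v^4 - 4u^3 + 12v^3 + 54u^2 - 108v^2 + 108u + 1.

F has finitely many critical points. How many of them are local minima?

2

F separates as a function of u plus a function of v, so ∇F=0 decouples.
∂F/∂u = -12(u - 3)(u + 1)(u + 3) = 0 at u ∈ {-3, -1, 3}; ∂F/∂v = 36v(v - 2)(v + 3) = 0 at v ∈ {-3, 0, 2}.
The Hessian is diagonal: diag(F_uu, F_vv). Second derivatives: F_uu(-3)=-144, F_uu(-1)=96, F_uu(3)=-288; F_vv(-3)=540, F_vv(0)=-216, F_vv(2)=360.
Local minima occur where both diagonal entries positive: (-1, -3), (-1, 2). Count: 2.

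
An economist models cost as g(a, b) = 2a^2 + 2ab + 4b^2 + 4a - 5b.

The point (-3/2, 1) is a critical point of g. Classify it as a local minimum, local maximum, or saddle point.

The Hessian of g is constant: H = [[4, 2], [2, 8]].
det(H) = 4·8 − 2² = 28.
det(H) > 0 and tr(H) = 12 > 0, so H is positive definite and the point is a local minimum.

local minimum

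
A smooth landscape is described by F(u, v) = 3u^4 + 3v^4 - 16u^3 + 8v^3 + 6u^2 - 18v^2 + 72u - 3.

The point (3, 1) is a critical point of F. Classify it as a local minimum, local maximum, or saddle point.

local minimum

The mixed partial ∂²F/∂u∂v is 0, so the Hessian at any point is diag(F_uu, F_vv) = diag(12(3u^2 - 8u + 1), 12(3v^2 + 4v - 3)).
At (3, 1): H = diag(48, 48).
Both eigenvalues are positive, so H is positive definite: a local minimum.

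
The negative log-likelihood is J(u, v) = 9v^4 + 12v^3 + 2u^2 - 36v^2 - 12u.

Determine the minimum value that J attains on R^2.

-114

J(u,v) separates as P(u) + Q(v), so its minimum is min P + min Q.
P'(u) = 4u - 12 vanishes at u ∈ {3}; Q'(v) = 36v(v - 1)(v + 2) vanishes at v ∈ {-2, 0, 1}.
Local minima of P (where P''>0): P(3)=-18. Local minima of Q: Q(-2)=-96, Q(1)=-15.
So the global minimum of J is P(3) + Q(-2) = -18 − 96 = -114, attained at (3, -2).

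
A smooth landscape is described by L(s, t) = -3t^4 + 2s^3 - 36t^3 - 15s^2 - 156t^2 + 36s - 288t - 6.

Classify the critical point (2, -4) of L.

local maximum

The mixed partial ∂²L/∂s∂t is 0, so the Hessian at any point is diag(L_ss, L_tt) = diag(6(2s - 5), -12(3t^2 + 18t + 26)).
At (2, -4): H = diag(-6, -24).
Both eigenvalues are negative, so H is negative definite: a local maximum.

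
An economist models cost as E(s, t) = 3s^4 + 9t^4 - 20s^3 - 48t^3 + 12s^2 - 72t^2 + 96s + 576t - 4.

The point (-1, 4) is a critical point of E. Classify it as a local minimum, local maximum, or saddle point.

local minimum

The mixed partial ∂²E/∂s∂t is 0, so the Hessian at any point is diag(E_ss, E_tt) = diag(12(3s^2 - 10s + 2), 36(3t^2 - 8t - 4)).
At (-1, 4): H = diag(180, 432).
Both eigenvalues are positive, so H is positive definite: a local minimum.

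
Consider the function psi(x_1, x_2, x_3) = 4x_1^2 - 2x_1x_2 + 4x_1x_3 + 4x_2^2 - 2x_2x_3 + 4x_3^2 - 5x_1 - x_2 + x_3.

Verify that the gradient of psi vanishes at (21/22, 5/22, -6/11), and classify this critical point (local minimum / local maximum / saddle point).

local minimum

∇psi = (8x_1 - 2x_2 + 4x_3 - 5, -2x_1 + 8x_2 - 2x_3 - 1, 4x_1 - 2x_2 + 8x_3 + 1); substituting (21/22, 5/22, -6/11) gives ∇psi = (0, 0, 0), so (21/22, 5/22, -6/11) is indeed a critical point.
The Hessian is constant: H = [[8, -2, 4], [-2, 8, -2], [4, -2, 8]].
Leading principal minors: Δ₁ = 8, Δ₂ = 60, Δ₃ = 352.
All leading minors are positive, so H is positive definite: a local minimum.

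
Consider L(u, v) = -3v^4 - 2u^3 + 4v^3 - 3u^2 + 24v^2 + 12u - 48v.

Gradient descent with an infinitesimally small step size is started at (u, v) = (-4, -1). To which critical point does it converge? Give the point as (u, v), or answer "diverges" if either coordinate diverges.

(-2, 1)

L is separable, so gradient descent decouples: u follows -∂L/∂u, v follows -∂L/∂v.
∂L/∂u = -6(u - 1)(u + 2); at u=-4 this is -60, so u increases.
∂L/∂v = -12(v - 2)(v - 1)(v + 2); at v=-1 this is -72, so v increases.
u converges to its nearest critical value -2 (a local min of the u-part); v converges to 1. The iterate converges to (-2, 1).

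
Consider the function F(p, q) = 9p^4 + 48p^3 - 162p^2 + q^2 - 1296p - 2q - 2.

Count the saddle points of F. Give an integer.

F separates as a function of p plus a function of q, so ∇F=0 decouples.
∂F/∂p = 36(p - 3)(p + 3)(p + 4) = 0 at p ∈ {-4, -3, 3}; ∂F/∂q = 2(q - 1) = 0 at q ∈ {1}.
The Hessian is diagonal: diag(F_pp, F_qq). Second derivatives: F_pp(-4)=252, F_pp(-3)=-216, F_pp(3)=1512; F_qq(1)=2.
Saddle points occur where the two diagonal entries have opposite signs: (-3, 1). Count: 1.

1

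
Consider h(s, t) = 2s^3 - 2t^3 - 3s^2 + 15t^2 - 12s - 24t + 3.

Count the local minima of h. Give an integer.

h separates as a function of s plus a function of t, so ∇h=0 decouples.
∂h/∂s = 6(s - 2)(s + 1) = 0 at s ∈ {-1, 2}; ∂h/∂t = -6(t - 4)(t - 1) = 0 at t ∈ {1, 4}.
The Hessian is diagonal: diag(h_ss, h_tt). Second derivatives: h_ss(-1)=-18, h_ss(2)=18; h_tt(1)=18, h_tt(4)=-18.
Local minima occur where both diagonal entries positive: (2, 1). Count: 1.

1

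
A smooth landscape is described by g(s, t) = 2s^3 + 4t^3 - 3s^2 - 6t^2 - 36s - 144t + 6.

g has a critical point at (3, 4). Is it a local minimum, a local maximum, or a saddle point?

local minimum

The mixed partial ∂²g/∂s∂t is 0, so the Hessian at any point is diag(g_ss, g_tt) = diag(6(2s - 1), 12(2t - 1)).
At (3, 4): H = diag(30, 84).
Both eigenvalues are positive, so H is positive definite: a local minimum.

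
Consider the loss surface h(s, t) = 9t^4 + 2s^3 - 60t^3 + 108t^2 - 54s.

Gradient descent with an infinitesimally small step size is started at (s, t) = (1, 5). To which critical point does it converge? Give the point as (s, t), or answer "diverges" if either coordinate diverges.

(3, 3)

h is separable, so gradient descent decouples: s follows -∂h/∂s, t follows -∂h/∂t.
∂h/∂s = 6(s - 3)(s + 3); at s=1 this is -48, so s increases.
∂h/∂t = 36t(t - 3)(t - 2); at t=5 this is 1080, so t decreases.
s converges to its nearest critical value 3 (a local min of the s-part); t converges to 3. The iterate converges to (3, 3).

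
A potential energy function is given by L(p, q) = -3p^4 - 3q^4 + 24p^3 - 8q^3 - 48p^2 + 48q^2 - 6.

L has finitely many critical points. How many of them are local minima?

1

L separates as a function of p plus a function of q, so ∇L=0 decouples.
∂L/∂p = -12p(p - 4)(p - 2) = 0 at p ∈ {0, 2, 4}; ∂L/∂q = -12q(q - 2)(q + 4) = 0 at q ∈ {-4, 0, 2}.
The Hessian is diagonal: diag(L_pp, L_qq). Second derivatives: L_pp(0)=-96, L_pp(2)=48, L_pp(4)=-96; L_qq(-4)=-288, L_qq(0)=96, L_qq(2)=-144.
Local minima occur where both diagonal entries positive: (2, 0). Count: 1.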